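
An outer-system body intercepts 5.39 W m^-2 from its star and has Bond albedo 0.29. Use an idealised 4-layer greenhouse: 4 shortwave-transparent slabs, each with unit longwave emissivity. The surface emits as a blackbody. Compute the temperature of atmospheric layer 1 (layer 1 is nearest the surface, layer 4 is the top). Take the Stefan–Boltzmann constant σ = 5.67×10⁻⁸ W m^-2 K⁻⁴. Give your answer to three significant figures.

Top-of-atmosphere balance: σT_e⁴ = S(1−α)/4 = 0.9567 W m^-2 → T_e = 64.09 K.
The net upward flux σT_e⁴ is constant between every pair of levels, so T_k⁴ = (N+1−k)T_e⁴.
T_1 = (4)^(1/4)·64.09 = 90.64 K.

90.6 K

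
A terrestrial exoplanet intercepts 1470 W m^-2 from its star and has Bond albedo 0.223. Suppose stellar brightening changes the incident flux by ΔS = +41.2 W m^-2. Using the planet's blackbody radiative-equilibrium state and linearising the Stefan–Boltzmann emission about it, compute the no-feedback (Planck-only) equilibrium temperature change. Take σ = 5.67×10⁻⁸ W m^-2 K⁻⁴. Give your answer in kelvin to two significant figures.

Reference equilibrium: T_e = [S(1−α)/(4σ)]^(1/4) = 266.4 K.
ΔF = Δ[S(1−α)]/4 = (1−0.223)·+41.2/4 = 8.003 W m^-2.
The Planck feedback parameter is 4σT_e³ = 4.288 W m^-2/K.
Hence the no-feedback warming is ΔF/(4σT_e³) = 1.87 K.

1.9 K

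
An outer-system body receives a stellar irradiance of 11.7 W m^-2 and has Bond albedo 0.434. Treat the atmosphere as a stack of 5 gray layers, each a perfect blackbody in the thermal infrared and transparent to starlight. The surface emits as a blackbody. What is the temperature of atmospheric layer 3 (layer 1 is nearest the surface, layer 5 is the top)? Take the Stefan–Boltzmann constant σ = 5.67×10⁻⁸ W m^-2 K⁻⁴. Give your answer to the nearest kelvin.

Top-of-atmosphere balance: σT_e⁴ = S(1−α)/4 = 1.656 W m^-2 → T_e = 73.51 K.
In the N-layer model, layer k (counted from the surface) has T_k = (N+1−k)^(1/4)·T_e.
With k = 3: T_3 = (5+1−3)^¼·73.51 K = 96.74 K.

97 K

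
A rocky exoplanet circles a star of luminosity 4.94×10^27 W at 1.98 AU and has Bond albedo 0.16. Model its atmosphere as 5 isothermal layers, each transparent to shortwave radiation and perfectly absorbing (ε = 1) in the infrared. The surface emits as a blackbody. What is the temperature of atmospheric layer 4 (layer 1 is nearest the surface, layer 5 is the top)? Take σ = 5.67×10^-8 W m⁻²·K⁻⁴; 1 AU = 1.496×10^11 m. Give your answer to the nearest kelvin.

d = 1.98 × 1.496×10^11 m = 2.962×10^11 m.
Spreading L over a sphere of radius d: S = 4.94×10^27/(4π·2.96×10^11²) = 4480 W m⁻².
OLR = S(1−α)/4 = 940.9 W m⁻²; the top layer radiates at T_e = 358.9 K.
Each opaque layer satisfies 2T_j⁴ = T_{j−1}⁴ + T_{j+1}⁴, giving T_k⁴ = (N+1−k)T_e⁴.
With k = 4: T_4 = (5+1−4)^¼·358.9 K = 426.8 K.

427 K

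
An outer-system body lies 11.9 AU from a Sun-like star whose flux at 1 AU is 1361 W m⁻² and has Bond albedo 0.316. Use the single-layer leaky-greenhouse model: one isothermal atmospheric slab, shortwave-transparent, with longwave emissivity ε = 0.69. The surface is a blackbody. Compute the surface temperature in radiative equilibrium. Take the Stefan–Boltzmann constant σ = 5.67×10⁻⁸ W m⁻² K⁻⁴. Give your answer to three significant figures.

81.6 kelvin

Flux at the orbit: S = 1361/(11.9)² = 9.611 W m⁻².
Effective emission temperature (TOA balance): σT_e⁴ = S(1−α)/4 = 1.643 W m⁻² → T_e = 73.37 K.
For a single slab of emissivity ε, T_s⁴ = 2T_e⁴/(2−ε); thus T_s = 73.37·(1.527)^(1/4) = 81.56 K.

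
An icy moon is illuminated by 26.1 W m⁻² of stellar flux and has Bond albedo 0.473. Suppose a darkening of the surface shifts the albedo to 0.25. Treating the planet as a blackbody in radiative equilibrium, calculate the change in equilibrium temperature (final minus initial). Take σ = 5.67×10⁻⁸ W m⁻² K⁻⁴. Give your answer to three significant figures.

Before: T₁ = [26.10·0.527/(4σ)]^(1/4) = 88.25 K.
After:  T₂ = [26.10·0.75/(4σ)]^(1/4) = 96.39 K.
ΔT = T₂ − T₁ = 8.139 K.

8.14 K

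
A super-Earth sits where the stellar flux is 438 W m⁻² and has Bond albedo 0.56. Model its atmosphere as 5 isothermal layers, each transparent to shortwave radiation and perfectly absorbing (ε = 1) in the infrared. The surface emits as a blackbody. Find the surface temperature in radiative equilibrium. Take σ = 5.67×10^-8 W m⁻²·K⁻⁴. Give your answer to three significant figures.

The effective emission temperature is T_e = [S(1−α)/(4σ)]^¼ = 170.7 K.
For an N-layer opaque stack, T_s⁴ = (N+1)T_e⁴, hence T_s = (6)^(1/4)×170.7 K = 267.2 K.

267 K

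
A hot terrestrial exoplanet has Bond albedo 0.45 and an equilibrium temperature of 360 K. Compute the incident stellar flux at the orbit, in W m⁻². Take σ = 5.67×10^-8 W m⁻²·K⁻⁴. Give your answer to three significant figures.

6930 W m⁻²

From S(1−α)/4 = σT⁴: S = 4σT⁴/(1−α).
The emitted flux is σT⁴ = 952.3 W m⁻².
S = 4·952.3/0.55 = 6926 W m⁻².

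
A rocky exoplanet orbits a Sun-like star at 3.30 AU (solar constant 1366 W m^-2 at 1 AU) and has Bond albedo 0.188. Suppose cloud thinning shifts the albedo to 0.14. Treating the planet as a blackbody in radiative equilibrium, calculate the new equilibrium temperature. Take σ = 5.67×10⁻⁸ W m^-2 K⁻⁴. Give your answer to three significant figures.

Irradiance scales as 1/d², so S = 1366 W m^-2 × (1/3.30)² = 125.4 W m^-2.
With the new albedo, S(1−α₂)/4 = 26.97 W m^-2, so T₂ = 147.7 K.

148 K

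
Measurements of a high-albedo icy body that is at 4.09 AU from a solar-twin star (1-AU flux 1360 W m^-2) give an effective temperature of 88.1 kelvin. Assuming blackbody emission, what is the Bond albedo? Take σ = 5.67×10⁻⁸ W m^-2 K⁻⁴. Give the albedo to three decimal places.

By the inverse-square law, S = 1360/4.09² = 81.30 W m^-2.
Rearranging the radiative balance, α = 1 − 4σT⁴/S.
σT⁴ = 3.416 W m^-2, so 4σT⁴ = 13.66 W m^-2.
Hence α = 1 − 13.66/81.30 = 0.8319.

0.832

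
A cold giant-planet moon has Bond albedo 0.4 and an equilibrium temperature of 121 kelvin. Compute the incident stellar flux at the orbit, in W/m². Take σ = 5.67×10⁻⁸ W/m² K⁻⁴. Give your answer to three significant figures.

Invert the energy balance for S: S = 4σT⁴/(1−α).
The emitted flux is σT⁴ = 12.15 W/m².
S = 4·12.15/0.6 = 81.03 W/m².

81.0 W/m²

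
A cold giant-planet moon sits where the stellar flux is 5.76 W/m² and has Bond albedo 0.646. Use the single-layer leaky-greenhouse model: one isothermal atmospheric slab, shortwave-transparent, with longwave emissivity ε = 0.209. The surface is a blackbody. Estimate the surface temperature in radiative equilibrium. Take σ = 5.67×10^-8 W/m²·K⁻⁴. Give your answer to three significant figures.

Effective emission temperature (TOA balance): σT_e⁴ = S(1−α)/4 = 0.5098 W/m² → T_e = 54.76 K.
The surface balance (absorbed SW + ε·downward IR = σT_s⁴) with T_a⁴ = T_s⁴/2 reduces to T_s = T_e·[2/(2−ε)]^¼ = 56.29 K.

56.3 K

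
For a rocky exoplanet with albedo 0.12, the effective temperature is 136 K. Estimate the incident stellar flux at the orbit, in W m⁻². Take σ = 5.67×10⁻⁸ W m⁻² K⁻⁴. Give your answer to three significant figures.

88.2 W m⁻²

Invert the energy balance for S: S = 4σT⁴/(1−α).
σT⁴ = 5.67×10⁻⁸·(136)⁴ = 19.40 W m⁻².
S = 4·19.40/0.88 = 88.17 W m⁻².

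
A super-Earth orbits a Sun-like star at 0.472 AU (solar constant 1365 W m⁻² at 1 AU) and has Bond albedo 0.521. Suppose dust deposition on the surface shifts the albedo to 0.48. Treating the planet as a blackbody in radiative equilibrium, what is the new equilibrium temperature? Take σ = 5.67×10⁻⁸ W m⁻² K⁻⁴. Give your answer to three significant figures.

By the inverse-square law, S = 1365/0.472² = 6127 W m⁻².
New equilibrium: T₂ = [(1−0.48)·6127/(4σ)]^(1/4) = 344.3 K.

344 K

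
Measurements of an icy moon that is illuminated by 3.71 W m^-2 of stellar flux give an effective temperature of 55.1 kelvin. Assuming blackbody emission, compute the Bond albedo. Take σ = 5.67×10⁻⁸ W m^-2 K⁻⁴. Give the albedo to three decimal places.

0.437

Energy balance: S(1−α)/4 = σT⁴, so 1−α = 4σT⁴/S.
4σT⁴ = 4·5.67×10⁻⁸·(55.1)⁴ = 2.090 W m^-2.
1−α = 2.090/3.710 = 0.5635, so α = 0.4365.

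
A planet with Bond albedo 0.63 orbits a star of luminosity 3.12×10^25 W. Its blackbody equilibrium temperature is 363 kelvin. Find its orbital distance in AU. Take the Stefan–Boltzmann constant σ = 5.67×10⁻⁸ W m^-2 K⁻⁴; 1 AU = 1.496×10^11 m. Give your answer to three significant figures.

0.102 AU

The flux needed for this T is 4σT⁴/(1−0.63) = 10640 W m^-2.
From L = 4πd²S, d = √(3.12×10^25/(4π·10640)) = 1.527×10^10 m = 0.1021 AU.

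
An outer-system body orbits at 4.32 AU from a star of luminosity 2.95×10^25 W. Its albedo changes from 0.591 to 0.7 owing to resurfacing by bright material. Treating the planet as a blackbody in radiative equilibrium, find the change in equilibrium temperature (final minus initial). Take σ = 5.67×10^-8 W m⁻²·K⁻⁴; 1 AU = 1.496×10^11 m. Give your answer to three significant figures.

d = 4.32 × 1.496×10^11 m = 6.463×10^11 m.
Spreading L over a sphere of radius d: S = 2.95×10^25/(4π·6.46×10^11²) = 5.621 W m⁻².
Initial: T₁ = [S(1−0.591)/(4σ)]^(1/4) = 56.42 K.
Final:   T₂ = [S(1−0.7)/(4σ)]^(1/4) = 52.22 K.
ΔT = T₂ − T₁ = -4.207 K.

-4.21 K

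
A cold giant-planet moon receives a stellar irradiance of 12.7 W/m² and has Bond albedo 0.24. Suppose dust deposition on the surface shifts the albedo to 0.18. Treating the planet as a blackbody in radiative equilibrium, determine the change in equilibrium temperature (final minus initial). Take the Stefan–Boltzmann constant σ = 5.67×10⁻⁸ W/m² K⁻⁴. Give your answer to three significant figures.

1.55 kelvin

Before: T₁ = [12.70·0.76/(4σ)]^(1/4) = 80.77 K.
Final:   T₂ = [S(1−0.18)/(4σ)]^(1/4) = 82.32 K.
Change: 82.32 − 80.77 = 1.549 K.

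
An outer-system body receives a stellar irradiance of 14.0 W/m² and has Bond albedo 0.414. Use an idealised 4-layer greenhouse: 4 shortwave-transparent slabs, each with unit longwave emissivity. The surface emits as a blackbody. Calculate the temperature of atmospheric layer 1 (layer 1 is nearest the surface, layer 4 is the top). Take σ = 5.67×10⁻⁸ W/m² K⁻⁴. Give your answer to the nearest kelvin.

OLR = S(1−α)/4 = 2.051 W/m²; the top layer radiates at T_e = 77.55 K.
The net upward flux σT_e⁴ is constant between every pair of levels, so T_k⁴ = (N+1−k)T_e⁴.
T_1 = (4)^(1/4)·77.55 = 109.7 K.

110 K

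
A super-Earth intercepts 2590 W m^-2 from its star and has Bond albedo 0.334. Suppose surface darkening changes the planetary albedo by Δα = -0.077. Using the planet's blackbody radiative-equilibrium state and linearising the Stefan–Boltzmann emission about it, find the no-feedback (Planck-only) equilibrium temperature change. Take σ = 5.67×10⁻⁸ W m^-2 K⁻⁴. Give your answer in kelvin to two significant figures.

Reference equilibrium: T_e = [S(1−α)/(4σ)]^(1/4) = 295.3 K.
TOA radiative forcing: ΔF = −S·Δα/4 = −2590·(-0.077)/4 = 49.86 W m^-2.
Planck response: λ_P = 4σT_e³ = 4·5.67×10⁻⁸·(295.3)³ = 5.841 W m^-2/K.
So ΔT₀ = 49.86/5.841 = 8.54 K.

8.5 kelvin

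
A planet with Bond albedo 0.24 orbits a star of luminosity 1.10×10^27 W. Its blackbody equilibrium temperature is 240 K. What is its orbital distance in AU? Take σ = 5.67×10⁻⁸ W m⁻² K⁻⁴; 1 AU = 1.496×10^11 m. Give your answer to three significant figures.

The flux needed for this T is 4σT⁴/(1−0.24) = 990.1 W m⁻².
From L = 4πd²S, d = √(1.10×10^27/(4π·990.1)) = 2.973×10^11 m = 1.988 AU.

1.99 AU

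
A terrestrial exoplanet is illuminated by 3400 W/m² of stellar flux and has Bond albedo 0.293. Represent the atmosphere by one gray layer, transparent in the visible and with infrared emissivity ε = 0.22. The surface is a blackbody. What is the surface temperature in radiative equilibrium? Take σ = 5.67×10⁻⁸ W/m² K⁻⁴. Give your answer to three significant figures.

The planet radiates to space at T_e = [S(1−α)/(4σ)]^(1/4) = 320.9 K.
The surface balance (absorbed SW + ε·downward IR = σT_s⁴) with T_a⁴ = T_s⁴/2 reduces to T_s = T_e·[2/(2−ε)]^¼ = 330.3 K.

330 K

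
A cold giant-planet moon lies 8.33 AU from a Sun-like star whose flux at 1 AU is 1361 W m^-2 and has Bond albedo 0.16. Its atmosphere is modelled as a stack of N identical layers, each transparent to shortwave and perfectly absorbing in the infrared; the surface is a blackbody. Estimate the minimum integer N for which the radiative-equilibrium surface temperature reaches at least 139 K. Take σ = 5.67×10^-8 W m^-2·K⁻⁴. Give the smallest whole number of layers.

Flux at the orbit: S = 1361/(8.33)² = 19.61 W m^-2.
Top-of-atmosphere balance: σT_e⁴ = S(1−α)/4 = 4.119 W m^-2 → T_e = 92.32 K.
T_s = (N+1)^(1/4)·T_e ≥ 139 K requires N+1 ≥ (T_s/T_e)⁴ = (139/92.32)⁴ = 5.139.
Rounding up, N = 5.

5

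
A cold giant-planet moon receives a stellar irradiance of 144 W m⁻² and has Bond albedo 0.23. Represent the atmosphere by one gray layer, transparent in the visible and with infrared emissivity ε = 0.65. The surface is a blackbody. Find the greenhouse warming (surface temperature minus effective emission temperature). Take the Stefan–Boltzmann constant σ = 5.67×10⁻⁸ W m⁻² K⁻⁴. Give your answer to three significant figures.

Effective emission temperature (TOA balance): σT_e⁴ = S(1−α)/4 = 27.72 W m⁻² → T_e = 148.7 K.
For a single slab of emissivity ε, T_s⁴ = 2T_e⁴/(2−ε); thus T_s = 148.7·(1.481)^(1/4) = 164.1 K.
The atmosphere warms the surface by 15.35 K.

15.4 K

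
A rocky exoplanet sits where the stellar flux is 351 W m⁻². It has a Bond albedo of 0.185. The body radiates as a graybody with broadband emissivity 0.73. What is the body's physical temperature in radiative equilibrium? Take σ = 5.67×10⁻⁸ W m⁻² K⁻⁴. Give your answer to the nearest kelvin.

204 K

The planet absorbs (1−α)S over its disc πR² and re-emits over 4πR², so the mean absorbed flux is (1−0.185)·351.0/4 = 71.52 W m⁻².
Equating to εσT⁴ with ε = 0.73: T = (71.52/0.73σ)^(1/4) = 203.9 K.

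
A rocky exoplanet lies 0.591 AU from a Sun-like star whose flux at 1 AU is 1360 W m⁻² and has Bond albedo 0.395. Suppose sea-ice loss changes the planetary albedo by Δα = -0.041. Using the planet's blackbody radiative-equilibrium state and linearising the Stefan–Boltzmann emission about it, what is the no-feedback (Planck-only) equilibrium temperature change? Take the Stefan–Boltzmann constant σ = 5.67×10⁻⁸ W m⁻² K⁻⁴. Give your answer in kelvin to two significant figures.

Flux at the orbit: S = 1360/(0.591)² = 3894 W m⁻².
Unperturbed T_e = [3894·(1−0.395)/(4σ)]^¼ = 319.2 K.
ΔF = −(S/4)Δα = −(3894/4)×(-0.041) = 39.91 W m⁻².
Planck response: λ_P = 4σT_e³ = 4·5.67×10⁻⁸·(319.2)³ = 7.379 W m⁻²/K.
Hence the no-feedback warming is ΔF/(4σT_e³) = 5.41 K.

5.4 K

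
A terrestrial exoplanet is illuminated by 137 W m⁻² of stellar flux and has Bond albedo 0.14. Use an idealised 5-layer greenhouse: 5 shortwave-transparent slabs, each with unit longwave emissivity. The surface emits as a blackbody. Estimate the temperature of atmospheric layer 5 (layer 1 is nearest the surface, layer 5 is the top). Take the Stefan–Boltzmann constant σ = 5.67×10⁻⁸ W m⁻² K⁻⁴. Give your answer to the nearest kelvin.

151 kelvin

Top-of-atmosphere balance: σT_e⁴ = S(1−α)/4 = 29.45 W m⁻² → T_e = 151.0 K.
Each opaque layer satisfies 2T_j⁴ = T_{j−1}⁴ + T_{j+1}⁴, giving T_k⁴ = (N+1−k)T_e⁴.
With k = 5: T_5 = (5+1−5)^¼·151.0 K = 151.0 K.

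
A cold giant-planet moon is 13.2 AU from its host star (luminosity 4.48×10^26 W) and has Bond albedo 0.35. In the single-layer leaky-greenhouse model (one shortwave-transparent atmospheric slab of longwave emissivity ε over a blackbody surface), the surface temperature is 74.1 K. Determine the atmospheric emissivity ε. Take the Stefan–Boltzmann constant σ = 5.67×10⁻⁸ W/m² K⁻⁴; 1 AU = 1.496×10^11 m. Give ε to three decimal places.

0.262

d = 13.2 × 1.496×10^11 m = 1.975×10^12 m.
Spreading L over a sphere of radius d: S = 4.48×10^26/(4π·1.97×10^12²) = 9.142 W/m².
Effective temperature: T_e = [S(1−α)/(4σ)]^(1/4) = 71.55 K.
T_s⁴ = T_e⁴·2/(2−ε) → ε = 2 − 2(T_e/T_s)⁴ = 2 − 2·(71.55/74.1)⁴ = 0.2619.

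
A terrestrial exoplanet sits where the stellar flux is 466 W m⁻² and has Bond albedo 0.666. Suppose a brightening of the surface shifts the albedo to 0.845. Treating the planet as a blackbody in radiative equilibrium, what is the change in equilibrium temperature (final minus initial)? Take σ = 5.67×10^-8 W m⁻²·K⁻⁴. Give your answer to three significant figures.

-28.3 K

With α = 0.666, T₁ = 161.9 K.
Final:   T₂ = [S(1−0.845)/(4σ)]^(1/4) = 133.6 K.
Change: 133.6 − 161.9 = -28.27 K.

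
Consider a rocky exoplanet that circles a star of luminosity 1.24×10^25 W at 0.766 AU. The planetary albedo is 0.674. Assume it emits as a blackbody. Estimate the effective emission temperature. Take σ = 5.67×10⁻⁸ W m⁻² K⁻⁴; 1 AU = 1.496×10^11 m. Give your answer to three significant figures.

Orbital distance: d = 0.766 AU = 1.146×10^11 m.
S = L/(4πd²) = 75.14 W m⁻².
Averaging over the sphere, the absorbed flux is S(1−α)/4 = 6.124 W m⁻².
In equilibrium σT⁴ equals this, so T = 101.9 K.

102 K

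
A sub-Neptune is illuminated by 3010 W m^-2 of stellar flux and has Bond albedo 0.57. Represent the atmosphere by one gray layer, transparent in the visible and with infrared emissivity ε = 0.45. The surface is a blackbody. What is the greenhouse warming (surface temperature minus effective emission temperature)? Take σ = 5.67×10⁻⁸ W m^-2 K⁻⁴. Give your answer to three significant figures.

The planet radiates to space at T_e = [S(1−α)/(4σ)]^(1/4) = 274.9 K.
Surface balance with a leaky layer gives σT_s⁴ = σT_e⁴·2/(2−ε), so T_s = T_e·[2/(2−0.45)]^(1/4) = 292.9 K.
T_s − T_e = 292.9 − 274.9 = 18.08 K.

18.1 K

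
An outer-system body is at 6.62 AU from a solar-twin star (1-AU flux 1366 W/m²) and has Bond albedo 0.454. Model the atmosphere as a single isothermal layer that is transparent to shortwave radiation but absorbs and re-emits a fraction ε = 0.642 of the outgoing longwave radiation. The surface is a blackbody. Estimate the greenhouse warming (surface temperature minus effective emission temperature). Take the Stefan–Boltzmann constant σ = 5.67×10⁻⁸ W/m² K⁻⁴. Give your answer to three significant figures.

9.46 K

By the inverse-square law, S = 1366/6.62² = 31.17 W/m².
The planet radiates to space at T_e = [S(1−α)/(4σ)]^(1/4) = 93.07 K.
The surface balance (absorbed SW + ε·downward IR = σT_s⁴) with T_a⁴ = T_s⁴/2 reduces to T_s = T_e·[2/(2−ε)]^¼ = 102.5 K.
The atmosphere warms the surface by 9.458 K.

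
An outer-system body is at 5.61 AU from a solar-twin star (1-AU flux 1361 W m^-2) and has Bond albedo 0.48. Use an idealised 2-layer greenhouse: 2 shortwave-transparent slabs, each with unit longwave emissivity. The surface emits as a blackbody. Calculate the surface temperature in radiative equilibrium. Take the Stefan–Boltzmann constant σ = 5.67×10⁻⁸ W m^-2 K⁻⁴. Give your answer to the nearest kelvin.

Irradiance scales as 1/d², so S = 1361 W m^-2 × (1/5.61)² = 43.24 W m^-2.
Top-of-atmosphere balance: σT_e⁴ = S(1−α)/4 = 5.622 W m^-2 → T_e = 99.79 K.
With N = 2 opaque layers, T_s = (N+1)^(1/4)·T_e = 3^(1/4)·99.79 = 131.3 K.

131 kelvin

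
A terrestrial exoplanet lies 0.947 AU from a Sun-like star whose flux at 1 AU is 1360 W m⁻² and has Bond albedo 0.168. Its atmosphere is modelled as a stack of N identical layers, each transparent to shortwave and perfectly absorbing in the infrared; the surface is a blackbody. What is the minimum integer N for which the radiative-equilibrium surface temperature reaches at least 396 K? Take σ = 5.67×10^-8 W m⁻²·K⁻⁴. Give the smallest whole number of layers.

Irradiance scales as 1/d², so S = 1360 W m⁻² × (1/0.947)² = 1516 W m⁻².
Top-of-atmosphere balance: σT_e⁴ = S(1−α)/4 = 315.4 W m⁻² → T_e = 273.1 K.
Need (N+1)T_e⁴ ≥ T_s⁴, i.e. N+1 ≥ (396/273.1)⁴ = 4.420.
Rounding up, N = 4.

4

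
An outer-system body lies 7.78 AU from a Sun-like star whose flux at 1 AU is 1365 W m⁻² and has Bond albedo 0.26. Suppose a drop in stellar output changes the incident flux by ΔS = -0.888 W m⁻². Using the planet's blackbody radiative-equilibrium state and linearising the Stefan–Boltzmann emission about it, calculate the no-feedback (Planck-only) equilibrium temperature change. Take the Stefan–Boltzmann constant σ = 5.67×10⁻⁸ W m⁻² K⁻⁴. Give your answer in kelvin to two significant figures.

Flux at the orbit: S = 1365/(7.78)² = 22.55 W m⁻².
Unperturbed T_e = [22.55·(1−0.26)/(4σ)]^¼ = 92.62 K.
ΔF = Δ[S(1−α)]/4 = (1−0.26)·-0.888/4 = -0.1643 W m⁻².
The Planck feedback parameter is 4σT_e³ = 0.1802 W m⁻²/K.
ΔT₀ = ΔF/λ_P = -0.1643/0.1802 = -0.912 K.

-0.91 K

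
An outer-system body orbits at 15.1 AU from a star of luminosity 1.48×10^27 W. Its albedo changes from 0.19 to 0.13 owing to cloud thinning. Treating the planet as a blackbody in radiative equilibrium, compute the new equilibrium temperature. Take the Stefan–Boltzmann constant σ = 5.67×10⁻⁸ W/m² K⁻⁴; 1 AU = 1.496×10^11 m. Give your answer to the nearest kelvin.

Orbital distance: d = 15.1 AU = 2.259×10^12 m.
S = L/(4πd²) = 23.08 W/m².
New equilibrium: T₂ = [(1−0.13)·23.08/(4σ)]^(1/4) = 97.00 K.

97 kelvin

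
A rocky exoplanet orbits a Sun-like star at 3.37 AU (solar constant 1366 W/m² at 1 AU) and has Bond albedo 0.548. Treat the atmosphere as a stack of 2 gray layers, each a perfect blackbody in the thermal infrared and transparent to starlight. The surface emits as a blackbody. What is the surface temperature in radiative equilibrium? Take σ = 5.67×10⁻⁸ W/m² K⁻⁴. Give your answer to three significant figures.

164 kelvin

By the inverse-square law, S = 1366/3.37² = 120.3 W/m².
The effective emission temperature is T_e = [S(1−α)/(4σ)]^¼ = 124.4 K.
With N = 2 opaque layers, T_s = (N+1)^(1/4)·T_e = 3^(1/4)·124.4 = 163.8 K.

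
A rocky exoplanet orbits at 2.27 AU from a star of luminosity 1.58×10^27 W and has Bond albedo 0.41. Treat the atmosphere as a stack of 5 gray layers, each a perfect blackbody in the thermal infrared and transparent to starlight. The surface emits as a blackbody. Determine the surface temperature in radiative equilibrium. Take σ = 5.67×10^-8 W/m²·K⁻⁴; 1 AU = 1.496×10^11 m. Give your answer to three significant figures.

361 kelvin

d = 2.27 × 1.496×10^11 m = 3.396×10^11 m.
Flux at the orbit: S = L/(4πd²) = 1.58×10^27/(4π·(3.40×10^11)²) = 1090 W/m².
Top-of-atmosphere balance: σT_e⁴ = S(1−α)/4 = 160.8 W/m² → T_e = 230.8 K.
Layer-by-layer balance gives σT_s⁴ = (N+1)σT_e⁴, so T_s = 6^¼·230.8 = 361.2 K.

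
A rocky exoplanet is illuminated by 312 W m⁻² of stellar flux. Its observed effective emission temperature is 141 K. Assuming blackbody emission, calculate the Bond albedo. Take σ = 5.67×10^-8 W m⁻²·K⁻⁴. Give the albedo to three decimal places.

From σT⁴ = S(1−α)/4 we invert for α: 1−α = 4σT⁴/S.
4σT⁴ = 4·5.67×10⁻⁸·(141)⁴ = 89.64 W m⁻².
1−α = 89.64/312.0 = 0.2873, so α = 0.7127.

0.713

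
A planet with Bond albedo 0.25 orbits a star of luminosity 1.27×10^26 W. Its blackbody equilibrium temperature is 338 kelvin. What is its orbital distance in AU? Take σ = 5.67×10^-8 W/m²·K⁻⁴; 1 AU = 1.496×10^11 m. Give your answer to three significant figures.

0.338 AU

The flux needed for this T is 4σT⁴/(1−0.25) = 3947 W/m².
Then d = [L/(4πS)]^(1/2) = 5.060×10^10 m, i.e. 0.3383 AU.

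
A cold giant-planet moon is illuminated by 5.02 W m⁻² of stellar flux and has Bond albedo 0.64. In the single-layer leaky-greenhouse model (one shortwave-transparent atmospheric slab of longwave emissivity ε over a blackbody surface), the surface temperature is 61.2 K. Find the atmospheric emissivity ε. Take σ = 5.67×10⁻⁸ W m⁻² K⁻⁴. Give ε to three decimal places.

TOA balance gives T_e = 53.13 K.
T_s⁴ = T_e⁴·2/(2−ε) → ε = 2 − 2(T_e/T_s)⁴ = 2 − 2·(53.13/61.2)⁴ = 0.8640.

0.864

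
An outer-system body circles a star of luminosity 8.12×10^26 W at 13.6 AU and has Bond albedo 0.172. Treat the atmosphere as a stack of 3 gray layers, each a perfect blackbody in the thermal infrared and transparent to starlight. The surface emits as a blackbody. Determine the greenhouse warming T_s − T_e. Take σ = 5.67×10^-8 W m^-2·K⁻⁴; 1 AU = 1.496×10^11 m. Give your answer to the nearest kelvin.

d = 13.6 × 1.496×10^11 m = 2.035×10^12 m.
S = L/(4πd²) = 15.61 W m^-2.
Top-of-atmosphere balance: σT_e⁴ = S(1−α)/4 = 3.231 W m^-2 → T_e = 86.89 K.
Surface: T_s = (4)^¼·T_e = 122.9 K.
Warming: T_s − T_e = 35.99 K.

36 kelvin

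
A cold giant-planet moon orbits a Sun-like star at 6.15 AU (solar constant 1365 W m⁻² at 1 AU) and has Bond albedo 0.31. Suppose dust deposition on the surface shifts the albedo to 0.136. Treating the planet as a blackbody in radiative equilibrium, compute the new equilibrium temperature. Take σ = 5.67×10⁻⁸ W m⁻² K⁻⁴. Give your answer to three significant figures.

108 kelvin

By the inverse-square law, S = 1365/6.15² = 36.09 W m⁻².
New equilibrium: T₂ = [(1−0.136)·36.09/(4σ)]^(1/4) = 108.3 K.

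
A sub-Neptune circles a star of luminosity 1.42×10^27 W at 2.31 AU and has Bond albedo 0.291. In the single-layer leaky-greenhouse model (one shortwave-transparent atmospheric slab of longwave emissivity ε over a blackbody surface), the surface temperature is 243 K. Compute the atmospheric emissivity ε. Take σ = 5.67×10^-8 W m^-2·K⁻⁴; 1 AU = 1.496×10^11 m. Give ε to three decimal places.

d = 2.31 × 1.496×10^11 m = 3.456×10^11 m.
Spreading L over a sphere of radius d: S = 1.42×10^27/(4π·3.46×10^11²) = 946.2 W m^-2.
Effective temperature: T_e = [S(1−α)/(4σ)]^(1/4) = 233.2 K.
Inverting T_s⁴ = 2T_e⁴/(2−ε): (T_e/T_s)⁴ = 0.8483, so ε = 2(1 − 0.8483) = 0.3033.

0.303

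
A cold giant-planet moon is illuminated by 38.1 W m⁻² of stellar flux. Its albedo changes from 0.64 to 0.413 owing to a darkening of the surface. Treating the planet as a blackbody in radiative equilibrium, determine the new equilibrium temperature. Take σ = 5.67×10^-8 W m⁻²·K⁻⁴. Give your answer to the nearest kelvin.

With the new albedo, S(1−α₂)/4 = 5.591 W m⁻², so T₂ = 99.65 K.

100 K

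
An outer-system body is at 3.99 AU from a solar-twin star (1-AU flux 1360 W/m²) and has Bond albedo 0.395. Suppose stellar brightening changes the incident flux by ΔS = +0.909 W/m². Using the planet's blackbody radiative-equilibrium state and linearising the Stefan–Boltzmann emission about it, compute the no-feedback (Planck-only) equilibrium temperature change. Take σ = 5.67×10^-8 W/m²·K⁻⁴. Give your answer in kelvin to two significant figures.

Irradiance scales as 1/d², so S = 1360 W/m² × (1/3.99)² = 85.43 W/m².
Unperturbed T_e = [85.43·(1−0.395)/(4σ)]^¼ = 122.9 K.
ΔF = Δ[S(1−α)]/4 = (1−0.395)·+0.909/4 = 0.1375 W/m².
Linearising σT⁴ gives d(σT⁴)/dT = 4σT_e³ = 0.4207 W/m² per K.
ΔT₀ = ΔF/λ_P = 0.1375/0.4207 = 0.327 K.

0.33 kelvin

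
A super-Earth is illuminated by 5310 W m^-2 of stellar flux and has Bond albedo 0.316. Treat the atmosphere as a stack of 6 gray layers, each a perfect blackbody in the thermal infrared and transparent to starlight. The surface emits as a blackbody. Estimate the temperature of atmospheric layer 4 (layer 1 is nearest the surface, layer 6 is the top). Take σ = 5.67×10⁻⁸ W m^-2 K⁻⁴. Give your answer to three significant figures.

OLR = S(1−α)/4 = 908.0 W m^-2; the top layer radiates at T_e = 355.7 K.
In the N-layer model, layer k (counted from the surface) has T_k = (N+1−k)^(1/4)·T_e.
T_4 = (3)^(1/4)·355.7 = 468.2 K.

468 kelvin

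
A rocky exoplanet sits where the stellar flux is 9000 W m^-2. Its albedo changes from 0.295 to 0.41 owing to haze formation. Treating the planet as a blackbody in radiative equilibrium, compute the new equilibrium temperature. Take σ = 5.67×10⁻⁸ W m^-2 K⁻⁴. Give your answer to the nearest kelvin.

With the new albedo, S(1−α₂)/4 = 1328 W m^-2, so T₂ = 391.2 K.

391 kelvin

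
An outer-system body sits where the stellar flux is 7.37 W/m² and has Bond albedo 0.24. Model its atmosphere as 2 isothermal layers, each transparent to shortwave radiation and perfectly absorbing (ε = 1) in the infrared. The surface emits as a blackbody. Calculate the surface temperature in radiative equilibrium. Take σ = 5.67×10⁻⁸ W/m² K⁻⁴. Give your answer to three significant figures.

92.8 K

Top-of-atmosphere balance: σT_e⁴ = S(1−α)/4 = 1.400 W/m² → T_e = 70.50 K.
Layer-by-layer balance gives σT_s⁴ = (N+1)σT_e⁴, so T_s = 3^¼·70.50 = 92.78 K.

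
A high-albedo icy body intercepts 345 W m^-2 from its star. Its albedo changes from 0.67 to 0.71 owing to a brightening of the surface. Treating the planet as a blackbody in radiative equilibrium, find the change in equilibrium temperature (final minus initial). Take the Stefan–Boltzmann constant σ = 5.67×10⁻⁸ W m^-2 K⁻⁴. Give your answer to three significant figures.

-4.76 K

Before: T₁ = [345.0·0.33/(4σ)]^(1/4) = 149.7 K.
After:  T₂ = [345.0·0.29/(4σ)]^(1/4) = 144.9 K.
Change: 144.9 − 149.7 = -4.758 K.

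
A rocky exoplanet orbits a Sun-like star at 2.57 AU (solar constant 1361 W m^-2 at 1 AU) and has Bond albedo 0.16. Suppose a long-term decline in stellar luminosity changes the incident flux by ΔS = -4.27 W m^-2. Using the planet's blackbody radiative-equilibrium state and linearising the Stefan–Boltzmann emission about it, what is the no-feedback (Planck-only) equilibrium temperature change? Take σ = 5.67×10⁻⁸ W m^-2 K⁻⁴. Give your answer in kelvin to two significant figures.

-0.86 K

Irradiance scales as 1/d², so S = 1361 W m^-2 × (1/2.57)² = 206.1 W m^-2.
Unperturbed T_e = [206.1·(1−0.16)/(4σ)]^¼ = 166.2 K.
Only a fraction (1−α) is absorbed and it's spread over 4πR², so ΔF = (1−α)ΔS/4 = -0.8967 W m^-2.
Linearising σT⁴ gives d(σT⁴)/dT = 4σT_e³ = 1.041 W m^-2 per K.
So ΔT₀ = -0.8967/1.041 = -0.861 K.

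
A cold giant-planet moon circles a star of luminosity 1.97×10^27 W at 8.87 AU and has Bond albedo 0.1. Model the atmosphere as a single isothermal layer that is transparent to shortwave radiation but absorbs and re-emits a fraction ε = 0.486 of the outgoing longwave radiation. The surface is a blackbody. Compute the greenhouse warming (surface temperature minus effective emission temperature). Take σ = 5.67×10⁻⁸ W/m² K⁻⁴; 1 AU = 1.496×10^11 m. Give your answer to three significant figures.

9.88 K

Orbital distance: d = 8.87 AU = 1.327×10^12 m.
S = L/(4πd²) = 89.03 W/m².
At the top of the atmosphere, σT_e⁴ = S(1−α)/4 = 20.03 W/m², giving T_e = 137.1 K.
For a single slab of emissivity ε, T_s⁴ = 2T_e⁴/(2−ε); thus T_s = 137.1·(1.321)^(1/4) = 147.0 K.
The atmosphere warms the surface by 9.882 K.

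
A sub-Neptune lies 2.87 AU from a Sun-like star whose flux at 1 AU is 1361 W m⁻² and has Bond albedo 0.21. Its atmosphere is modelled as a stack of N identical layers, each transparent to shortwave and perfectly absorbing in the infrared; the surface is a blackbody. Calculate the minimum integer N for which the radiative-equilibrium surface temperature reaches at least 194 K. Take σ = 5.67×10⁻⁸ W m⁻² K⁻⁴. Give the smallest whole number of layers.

By the inverse-square law, S = 1361/2.87² = 165.2 W m⁻².
Top-of-atmosphere balance: σT_e⁴ = S(1−α)/4 = 32.63 W m⁻² → T_e = 154.9 K.
T_s = (N+1)^(1/4)·T_e ≥ 194 K requires N+1 ≥ (T_s/T_e)⁴ = (194/154.9)⁴ = 2.461.
So N ≥ 1.461; the smallest integer is N = 2.

2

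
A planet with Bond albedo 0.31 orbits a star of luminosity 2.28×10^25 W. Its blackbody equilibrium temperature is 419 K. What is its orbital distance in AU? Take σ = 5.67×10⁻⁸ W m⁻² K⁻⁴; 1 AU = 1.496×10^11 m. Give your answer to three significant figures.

0.0895 AU

Energy balance gives S = 4σT⁴/(1−α) = 10130 W m⁻².
Then d = [L/(4πS)]^(1/2) = 1.338×10^10 m, i.e. 0.08946 AU.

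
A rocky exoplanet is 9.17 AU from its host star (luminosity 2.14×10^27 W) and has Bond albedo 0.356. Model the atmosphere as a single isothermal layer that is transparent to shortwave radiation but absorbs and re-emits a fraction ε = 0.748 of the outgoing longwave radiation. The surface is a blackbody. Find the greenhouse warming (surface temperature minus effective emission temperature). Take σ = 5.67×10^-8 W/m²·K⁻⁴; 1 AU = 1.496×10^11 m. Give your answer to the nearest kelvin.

Orbital distance: d = 9.17 AU = 1.372×10^12 m.
Spreading L over a sphere of radius d: S = 2.14×10^27/(4π·1.37×10^12²) = 90.49 W/m².
Effective emission temperature (TOA balance): σT_e⁴ = S(1−α)/4 = 14.57 W/m² → T_e = 126.6 K.
Surface balance with a leaky layer gives σT_s⁴ = σT_e⁴·2/(2−ε), so T_s = T_e·[2/(2−0.748)]^(1/4) = 142.3 K.
The atmosphere warms the surface by 15.73 K.

16 K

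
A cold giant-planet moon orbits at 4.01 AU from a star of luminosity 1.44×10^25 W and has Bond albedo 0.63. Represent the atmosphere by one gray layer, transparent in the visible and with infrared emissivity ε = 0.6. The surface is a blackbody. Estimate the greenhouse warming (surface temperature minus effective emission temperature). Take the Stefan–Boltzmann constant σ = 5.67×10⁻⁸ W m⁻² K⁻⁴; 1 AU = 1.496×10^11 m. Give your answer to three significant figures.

d = 4.01 × 1.496×10^11 m = 5.999×10^11 m.
Spreading L over a sphere of radius d: S = 1.44×10^25/(4π·6.00×10^11²) = 3.184 W m⁻².
The planet radiates to space at T_e = [S(1−α)/(4σ)]^(1/4) = 47.74 K.
The surface balance (absorbed SW + ε·downward IR = σT_s⁴) with T_a⁴ = T_s⁴/2 reduces to T_s = T_e·[2/(2−ε)]^¼ = 52.19 K.
Greenhouse warming: T_s − T_e = 4.453 K.

4.45 K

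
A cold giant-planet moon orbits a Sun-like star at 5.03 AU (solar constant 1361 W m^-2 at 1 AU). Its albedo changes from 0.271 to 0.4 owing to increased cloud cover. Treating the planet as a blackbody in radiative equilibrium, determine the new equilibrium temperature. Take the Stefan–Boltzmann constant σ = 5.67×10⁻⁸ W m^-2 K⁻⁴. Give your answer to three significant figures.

109 K

Irradiance scales as 1/d², so S = 1361 W m^-2 × (1/5.03)² = 53.79 W m^-2.
With the new albedo, S(1−α₂)/4 = 8.069 W m^-2, so T₂ = 109.2 K.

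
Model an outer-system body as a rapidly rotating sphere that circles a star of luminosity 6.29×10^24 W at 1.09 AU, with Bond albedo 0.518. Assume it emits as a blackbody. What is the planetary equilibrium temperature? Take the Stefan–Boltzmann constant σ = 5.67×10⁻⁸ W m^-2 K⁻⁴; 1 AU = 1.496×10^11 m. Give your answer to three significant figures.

79.5 kelvin

Orbital distance: d = 1.09 AU = 1.631×10^11 m.
S = L/(4πd²) = 18.82 W m^-2.
The planet absorbs (1−α)S over its disc πR² and re-emits over 4πR², so the mean absorbed flux is (1−0.518)·18.82/4 = 2.268 W m^-2.
In equilibrium σT⁴ equals this, so T = 79.53 K.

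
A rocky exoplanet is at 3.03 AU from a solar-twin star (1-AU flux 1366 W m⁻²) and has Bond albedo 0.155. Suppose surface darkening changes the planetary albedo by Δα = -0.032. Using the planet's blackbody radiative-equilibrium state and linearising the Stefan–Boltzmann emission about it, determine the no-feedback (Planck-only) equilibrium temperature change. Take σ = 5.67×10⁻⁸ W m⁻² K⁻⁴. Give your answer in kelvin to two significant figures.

Flux at the orbit: S = 1366/(3.03)² = 148.8 W m⁻².
Unperturbed T_e = [148.8·(1−0.155)/(4σ)]^¼ = 153.4 K.
TOA radiative forcing: ΔF = −S·Δα/4 = −148.8·(-0.032)/4 = 1.190 W m⁻².
Linearising σT⁴ gives d(σT⁴)/dT = 4σT_e³ = 0.8194 W m⁻² per K.
Hence the no-feedback warming is ΔF/(4σT_e³) = 1.45 K.

1.5 K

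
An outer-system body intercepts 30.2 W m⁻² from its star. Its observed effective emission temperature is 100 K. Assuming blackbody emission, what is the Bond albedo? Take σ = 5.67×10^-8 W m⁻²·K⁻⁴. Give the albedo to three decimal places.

0.249

From σT⁴ = S(1−α)/4 we invert for α: 1−α = 4σT⁴/S.
4σT⁴ = 4·5.67×10⁻⁸·(100)⁴ = 22.68 W m⁻².
Hence α = 1 − 22.68/30.20 = 0.2490.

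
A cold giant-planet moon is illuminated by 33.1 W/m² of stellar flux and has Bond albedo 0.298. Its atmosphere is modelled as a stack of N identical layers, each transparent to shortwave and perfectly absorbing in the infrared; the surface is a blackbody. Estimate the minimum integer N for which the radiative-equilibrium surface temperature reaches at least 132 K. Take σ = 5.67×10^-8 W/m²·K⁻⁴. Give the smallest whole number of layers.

2

The effective emission temperature is T_e = [S(1−α)/(4σ)]^¼ = 100.6 K.
Need (N+1)T_e⁴ ≥ T_s⁴, i.e. N+1 ≥ (132/100.6)⁴ = 2.963.
The minimum whole number is N = 2.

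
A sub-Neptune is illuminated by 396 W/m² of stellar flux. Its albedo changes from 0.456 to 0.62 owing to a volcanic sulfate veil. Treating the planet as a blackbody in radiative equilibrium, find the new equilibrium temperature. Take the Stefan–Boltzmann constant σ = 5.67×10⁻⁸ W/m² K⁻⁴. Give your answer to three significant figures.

160 kelvin

New equilibrium: T₂ = [(1−0.62)·396.0/(4σ)]^(1/4) = 160.5 K.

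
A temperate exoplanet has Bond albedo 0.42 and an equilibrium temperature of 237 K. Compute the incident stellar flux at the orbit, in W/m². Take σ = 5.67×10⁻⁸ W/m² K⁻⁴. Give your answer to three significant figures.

1230 W/m²

From S(1−α)/4 = σT⁴: S = 4σT⁴/(1−α).
The emitted flux is σT⁴ = 178.9 W/m².
So S = 4×178.9/(1−0.42) = 1234 W/m².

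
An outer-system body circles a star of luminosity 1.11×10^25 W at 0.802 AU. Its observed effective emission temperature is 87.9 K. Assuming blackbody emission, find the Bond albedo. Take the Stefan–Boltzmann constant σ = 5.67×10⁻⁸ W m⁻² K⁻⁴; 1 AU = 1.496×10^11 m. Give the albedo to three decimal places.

d = 0.802 × 1.496×10^11 m = 1.200×10^11 m.
Flux at the orbit: S = L/(4πd²) = 1.11×10^25/(4π·(1.20×10^11)²) = 61.36 W m⁻².
Energy balance: S(1−α)/4 = σT⁴, so 1−α = 4σT⁴/S.
σT⁴ = 3.385 W m⁻², so 4σT⁴ = 13.54 W m⁻².
1−α = 13.54/61.36 = 0.2206, so α = 0.7794.

0.779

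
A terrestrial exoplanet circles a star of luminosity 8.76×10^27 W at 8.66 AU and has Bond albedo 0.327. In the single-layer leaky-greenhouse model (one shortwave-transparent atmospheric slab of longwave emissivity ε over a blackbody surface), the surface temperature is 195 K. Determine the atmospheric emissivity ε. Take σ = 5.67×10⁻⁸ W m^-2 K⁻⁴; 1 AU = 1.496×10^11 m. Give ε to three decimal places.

d = 8.66 × 1.496×10^11 m = 1.296×10^12 m.
Flux at the orbit: S = L/(4πd²) = 8.76×10^27/(4π·(1.30×10^12)²) = 415.3 W m^-2.
Effective temperature: T_e = [S(1−α)/(4σ)]^(1/4) = 187.4 K.
Inverting T_s⁴ = 2T_e⁴/(2−ε): (T_e/T_s)⁴ = 0.8524, so ε = 2(1 − 0.8524) = 0.2953.

0.295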